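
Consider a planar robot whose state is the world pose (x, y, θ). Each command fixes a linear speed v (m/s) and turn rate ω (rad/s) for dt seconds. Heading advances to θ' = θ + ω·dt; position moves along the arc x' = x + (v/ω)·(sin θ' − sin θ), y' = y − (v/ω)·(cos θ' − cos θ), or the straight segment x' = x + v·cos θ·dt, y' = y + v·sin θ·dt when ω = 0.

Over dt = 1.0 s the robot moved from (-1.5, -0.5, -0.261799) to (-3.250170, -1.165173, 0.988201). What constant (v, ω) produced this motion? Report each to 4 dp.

v = -2.0000, ω = 1.2500

Δθ = 0.988201 − -0.261799 = 1.250000
ω = Δθ/dt = 1.250000/1.0 = 1.2500
R = Δx/(sin θ' − sin θ) = -1.6000
v = R·ω = -1.6000·1.2500 = -2.0000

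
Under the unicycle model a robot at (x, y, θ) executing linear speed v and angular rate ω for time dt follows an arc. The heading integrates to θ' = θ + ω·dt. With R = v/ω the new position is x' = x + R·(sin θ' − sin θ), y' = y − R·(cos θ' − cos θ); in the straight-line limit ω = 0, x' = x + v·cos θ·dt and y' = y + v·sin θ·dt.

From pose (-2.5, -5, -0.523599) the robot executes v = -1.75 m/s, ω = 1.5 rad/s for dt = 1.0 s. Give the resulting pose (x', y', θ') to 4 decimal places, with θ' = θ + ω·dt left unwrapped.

(-4.0499, -5.3570, 0.9764)

θ' = -0.5236 + 1.5·1.0 = 0.9764
R = v/ω = -1.75/1.5 = -1.1667
x' = -2.5 + -1.1667·(sin 0.9764 − sin -0.5236) = -4.0499
y' = -5 − -1.1667·(cos 0.9764 − cos -0.5236) = -5.3570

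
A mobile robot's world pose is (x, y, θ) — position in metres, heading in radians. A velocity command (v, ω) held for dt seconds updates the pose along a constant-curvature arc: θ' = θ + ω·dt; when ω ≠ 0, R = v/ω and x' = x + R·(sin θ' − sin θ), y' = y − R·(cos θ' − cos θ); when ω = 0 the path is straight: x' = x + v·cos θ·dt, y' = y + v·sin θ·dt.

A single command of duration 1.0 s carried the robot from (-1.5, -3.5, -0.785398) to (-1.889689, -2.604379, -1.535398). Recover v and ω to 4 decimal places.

v = -1.0000, ω = -0.7500

Δθ = -1.535398 − -0.785398 = -0.750000
ω = Δθ/dt = -0.750000/1.0 = -0.7500
R = −Δy/(cos θ' − cos θ) = 1.3333
v = R·ω = 1.3333·-0.7500 = -1.0000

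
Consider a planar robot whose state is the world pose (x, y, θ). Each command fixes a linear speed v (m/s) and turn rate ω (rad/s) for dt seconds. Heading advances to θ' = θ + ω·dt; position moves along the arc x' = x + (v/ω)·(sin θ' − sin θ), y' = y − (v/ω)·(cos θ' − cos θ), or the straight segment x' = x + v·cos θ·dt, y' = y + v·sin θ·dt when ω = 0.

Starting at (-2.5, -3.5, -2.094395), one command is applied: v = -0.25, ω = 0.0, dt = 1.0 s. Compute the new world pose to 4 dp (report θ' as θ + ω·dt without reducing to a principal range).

(-2.3750, -3.2835, -2.0944)

θ' = -2.0944 + 0.0·1.0 = -2.0944
ω = 0 → straight: x' = -2.5 + -0.25·cos(-2.0944)·1.0 = -2.3750
y' = -3.5 + -0.25·sin(-2.0944)·1.0 = -3.2835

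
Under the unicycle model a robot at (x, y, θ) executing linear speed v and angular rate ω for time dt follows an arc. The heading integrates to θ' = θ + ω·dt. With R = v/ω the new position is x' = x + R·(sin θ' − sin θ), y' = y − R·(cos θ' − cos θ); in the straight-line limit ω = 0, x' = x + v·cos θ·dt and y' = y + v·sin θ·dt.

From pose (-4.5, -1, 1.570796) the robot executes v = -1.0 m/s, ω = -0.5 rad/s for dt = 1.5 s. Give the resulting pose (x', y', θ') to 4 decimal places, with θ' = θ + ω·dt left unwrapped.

(-5.0366, -2.3633, 0.8208)

θ' = 1.5708 + -0.5·1.5 = 0.8208
R = v/ω = -1.0/-0.5 = 2.0000
x' = -4.5 + 2.0000·(sin 0.8208 − sin 1.5708) = -5.0366
y' = -1 − 2.0000·(cos 0.8208 − cos 1.5708) = -2.3633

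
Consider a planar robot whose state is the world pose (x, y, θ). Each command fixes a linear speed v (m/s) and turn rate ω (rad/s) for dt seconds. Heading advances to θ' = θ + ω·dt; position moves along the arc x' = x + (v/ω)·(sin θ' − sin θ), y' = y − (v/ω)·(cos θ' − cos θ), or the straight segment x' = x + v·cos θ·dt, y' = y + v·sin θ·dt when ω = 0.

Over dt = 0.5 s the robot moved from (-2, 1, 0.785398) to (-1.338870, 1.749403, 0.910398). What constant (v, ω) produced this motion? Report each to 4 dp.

Δθ = 0.910398 − 0.785398 = 0.125000
ω = Δθ/dt = 0.125000/0.5 = 0.2500
R = −Δy/(cos θ' − cos θ) = 8.0000
v = R·ω = 8.0000·0.2500 = 2.0000

v = 2.0000, ω = 0.2500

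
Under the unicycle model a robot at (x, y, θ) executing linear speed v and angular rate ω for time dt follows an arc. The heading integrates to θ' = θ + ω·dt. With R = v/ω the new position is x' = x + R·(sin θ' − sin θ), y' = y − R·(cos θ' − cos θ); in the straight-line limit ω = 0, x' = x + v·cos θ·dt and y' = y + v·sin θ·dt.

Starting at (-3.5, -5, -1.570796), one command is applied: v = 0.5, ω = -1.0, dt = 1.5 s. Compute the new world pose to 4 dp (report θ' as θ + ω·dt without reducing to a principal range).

(-3.9646, -5.4987, -3.0708)

θ' = -1.5708 + -1.0·1.5 = -3.0708
R = v/ω = 0.5/-1.0 = -0.5000
x' = -3.5 + -0.5000·(sin -3.0708 − sin -1.5708) = -3.9646
y' = -5 − -0.5000·(cos -3.0708 − cos -1.5708) = -5.4987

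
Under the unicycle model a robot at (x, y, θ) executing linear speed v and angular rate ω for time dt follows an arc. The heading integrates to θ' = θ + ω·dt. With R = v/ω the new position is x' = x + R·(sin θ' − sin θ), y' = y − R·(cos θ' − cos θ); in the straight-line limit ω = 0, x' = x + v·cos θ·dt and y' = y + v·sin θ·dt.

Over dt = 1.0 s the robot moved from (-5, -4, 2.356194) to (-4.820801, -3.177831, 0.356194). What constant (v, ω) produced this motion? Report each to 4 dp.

Δθ = 0.356194 − 2.356194 = -2.000000
ω = Δθ/dt = -2.000000/1.0 = -2.0000
R = −Δy/(cos θ' − cos θ) = -0.5000
v = R·ω = -0.5000·-2.0000 = 1.0000

v = 1.0000, ω = -2.0000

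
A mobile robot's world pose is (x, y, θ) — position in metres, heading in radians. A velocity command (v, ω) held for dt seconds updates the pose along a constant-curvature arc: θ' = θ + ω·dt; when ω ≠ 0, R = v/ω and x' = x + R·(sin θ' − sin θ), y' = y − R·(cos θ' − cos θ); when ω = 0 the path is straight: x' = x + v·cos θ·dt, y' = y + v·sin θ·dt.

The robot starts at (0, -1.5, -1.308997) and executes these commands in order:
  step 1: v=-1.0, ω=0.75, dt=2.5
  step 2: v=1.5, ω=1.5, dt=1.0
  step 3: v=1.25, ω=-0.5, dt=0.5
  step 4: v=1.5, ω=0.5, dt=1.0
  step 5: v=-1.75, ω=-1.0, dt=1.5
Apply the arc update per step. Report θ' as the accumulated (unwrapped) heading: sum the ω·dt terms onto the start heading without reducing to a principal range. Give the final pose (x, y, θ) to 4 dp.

(-2.6017, 0.1011, 0.8160)

step 1: θ'=0.5660 (R=-1.3333) → pose (-2.0029, -0.7197, 0.5660)
step 2: θ'=2.0660 (R=1.0000) → pose (-1.6593, 0.5996, 2.0660)
step 3: θ'=1.8160 (R=-2.5000) → pose (-1.8849, 1.1807, 1.8160)
step 4: θ'=2.3160 (R=3.0000) → pose (-2.5903, 2.4868, 2.3160)
step 5: θ'=0.8160 (R=1.7500) → pose (-2.6017, 0.1011, 0.8160)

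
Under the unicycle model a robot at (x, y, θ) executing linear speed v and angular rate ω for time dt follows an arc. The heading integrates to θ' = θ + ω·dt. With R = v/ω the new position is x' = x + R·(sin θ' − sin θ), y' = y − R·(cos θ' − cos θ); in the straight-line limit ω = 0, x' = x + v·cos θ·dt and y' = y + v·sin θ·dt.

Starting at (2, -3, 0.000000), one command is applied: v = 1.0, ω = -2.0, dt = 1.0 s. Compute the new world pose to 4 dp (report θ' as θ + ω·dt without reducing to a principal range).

(2.4546, -3.7081, -2.0000)

θ' = 0.0000 + -2.0·1.0 = -2.0000
R = v/ω = 1.0/-2.0 = -0.5000
x' = 2 + -0.5000·(sin -2.0000 − sin 0.0000) = 2.4546
y' = -3 − -0.5000·(cos -2.0000 − cos 0.0000) = -3.7081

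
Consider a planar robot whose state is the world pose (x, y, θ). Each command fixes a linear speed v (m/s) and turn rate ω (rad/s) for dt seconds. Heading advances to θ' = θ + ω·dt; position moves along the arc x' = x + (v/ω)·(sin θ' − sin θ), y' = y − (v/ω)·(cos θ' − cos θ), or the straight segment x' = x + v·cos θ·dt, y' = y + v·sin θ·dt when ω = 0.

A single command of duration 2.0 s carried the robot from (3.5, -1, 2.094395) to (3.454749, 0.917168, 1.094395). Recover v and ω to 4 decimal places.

v = 1.0000, ω = -0.5000

Δθ = 1.094395 − 2.094395 = -1.000000
ω = Δθ/dt = -1.000000/2.0 = -0.5000
R = −Δy/(cos θ' − cos θ) = -2.0000
v = R·ω = -2.0000·-0.5000 = 1.0000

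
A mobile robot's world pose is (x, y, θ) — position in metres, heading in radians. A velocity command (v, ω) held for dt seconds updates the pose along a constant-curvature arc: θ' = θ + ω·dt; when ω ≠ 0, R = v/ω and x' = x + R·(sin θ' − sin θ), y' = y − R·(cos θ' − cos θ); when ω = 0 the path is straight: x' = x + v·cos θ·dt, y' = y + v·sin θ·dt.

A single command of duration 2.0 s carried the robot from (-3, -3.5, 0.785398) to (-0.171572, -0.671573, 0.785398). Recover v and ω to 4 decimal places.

Δθ = 0.785398 − 0.785398 = 0.000000
ω = Δθ/dt = 0.000000/2.0 = 0.0000
ω = 0 → v = (Δx·cos θ + Δy·sin θ)/dt = 2.0000

v = 2.0000, ω = 0.0000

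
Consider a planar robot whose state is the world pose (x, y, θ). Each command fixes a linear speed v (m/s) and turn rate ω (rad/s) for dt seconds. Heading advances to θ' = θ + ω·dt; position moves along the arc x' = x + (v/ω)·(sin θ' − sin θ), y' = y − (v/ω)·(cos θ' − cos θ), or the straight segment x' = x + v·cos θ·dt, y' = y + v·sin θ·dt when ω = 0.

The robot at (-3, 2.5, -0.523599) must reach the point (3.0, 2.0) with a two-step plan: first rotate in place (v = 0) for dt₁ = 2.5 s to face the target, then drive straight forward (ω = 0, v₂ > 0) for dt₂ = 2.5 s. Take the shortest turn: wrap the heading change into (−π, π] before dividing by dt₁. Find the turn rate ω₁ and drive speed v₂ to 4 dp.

heading to target = atan2(2−2.5, 3−-3) = -0.0831
Δθ = wrap(-0.0831 − -0.5236) = 0.4405; ω₁ = Δθ/dt₁ = 0.1762
distance = √((3−-3)² + (2−2.5)²) = 6.0208; v₂ = distance/dt₂ = 2.4083

ω₁ = 0.1762, v₂ = 2.4083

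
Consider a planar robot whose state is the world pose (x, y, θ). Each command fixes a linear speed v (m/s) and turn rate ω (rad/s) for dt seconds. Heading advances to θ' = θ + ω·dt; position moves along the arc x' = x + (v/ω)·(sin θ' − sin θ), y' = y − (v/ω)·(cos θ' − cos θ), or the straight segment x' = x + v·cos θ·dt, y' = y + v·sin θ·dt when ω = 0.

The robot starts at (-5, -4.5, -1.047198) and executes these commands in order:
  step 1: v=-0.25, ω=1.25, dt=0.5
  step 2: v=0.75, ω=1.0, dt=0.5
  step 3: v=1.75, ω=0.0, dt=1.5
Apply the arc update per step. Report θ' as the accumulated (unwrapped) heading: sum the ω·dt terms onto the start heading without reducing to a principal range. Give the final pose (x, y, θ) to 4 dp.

step 1: θ'=-0.4222 (R=-0.2000) → pose (-5.0913, -4.4176, -0.4222)
step 2: θ'=0.0778 (R=0.7500) → pose (-4.7256, -4.4812, 0.0778)
step 3: θ'=0.0778 (straight) → pose (-2.1086, -4.2771, 0.0778)

(-2.1086, -4.2771, 0.0778)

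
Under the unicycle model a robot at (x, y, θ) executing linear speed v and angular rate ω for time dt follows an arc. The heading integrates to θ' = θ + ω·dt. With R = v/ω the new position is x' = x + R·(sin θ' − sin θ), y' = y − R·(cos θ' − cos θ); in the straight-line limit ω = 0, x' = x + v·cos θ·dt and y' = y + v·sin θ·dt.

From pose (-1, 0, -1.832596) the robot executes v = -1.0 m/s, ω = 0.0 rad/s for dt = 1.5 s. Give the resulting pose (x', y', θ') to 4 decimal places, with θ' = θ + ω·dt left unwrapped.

θ' = -1.8326 + 0.0·1.5 = -1.8326
ω = 0 → straight: x' = -1 + -1.0·cos(-1.8326)·1.5 = -0.6118
y' = 0 + -1.0·sin(-1.8326)·1.5 = 1.4489

(-0.6118, 1.4489, -1.8326)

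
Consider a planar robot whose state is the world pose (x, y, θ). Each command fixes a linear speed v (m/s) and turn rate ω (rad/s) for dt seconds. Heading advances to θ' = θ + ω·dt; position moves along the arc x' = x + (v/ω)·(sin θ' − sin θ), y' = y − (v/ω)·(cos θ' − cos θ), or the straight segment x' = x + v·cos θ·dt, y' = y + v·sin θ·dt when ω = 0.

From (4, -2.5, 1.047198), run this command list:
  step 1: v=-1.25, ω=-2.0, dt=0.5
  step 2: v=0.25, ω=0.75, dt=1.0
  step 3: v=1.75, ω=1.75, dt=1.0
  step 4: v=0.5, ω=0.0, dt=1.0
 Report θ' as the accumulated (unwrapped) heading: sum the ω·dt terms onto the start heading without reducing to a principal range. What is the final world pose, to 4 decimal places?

step 1: θ'=0.0472 (R=0.6250) → pose (3.4882, -2.8118, 0.0472)
step 2: θ'=0.7972 (R=0.3333) → pose (3.7110, -2.7117, 0.7972)
step 3: θ'=2.5472 (R=1.0000) → pose (3.5556, -1.1845, 2.5472)
step 4: θ'=2.5472 (straight) → pose (3.1413, -0.9045, 2.5472)

(3.1413, -0.9045, 2.5472)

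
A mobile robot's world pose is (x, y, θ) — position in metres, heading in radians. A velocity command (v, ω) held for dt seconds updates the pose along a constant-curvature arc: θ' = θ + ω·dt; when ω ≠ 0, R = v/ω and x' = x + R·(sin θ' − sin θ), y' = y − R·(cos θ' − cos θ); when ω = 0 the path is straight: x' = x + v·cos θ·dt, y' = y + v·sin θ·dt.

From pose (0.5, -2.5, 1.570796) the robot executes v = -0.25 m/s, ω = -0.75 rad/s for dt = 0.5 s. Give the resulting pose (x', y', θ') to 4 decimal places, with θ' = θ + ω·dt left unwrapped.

(0.4768, -2.6221, 1.1958)

θ' = 1.5708 + -0.75·0.5 = 1.1958
R = v/ω = -0.25/-0.75 = 0.3333
x' = 0.5 + 0.3333·(sin 1.1958 − sin 1.5708) = 0.4768
y' = -2.5 − 0.3333·(cos 1.1958 − cos 1.5708) = -2.6221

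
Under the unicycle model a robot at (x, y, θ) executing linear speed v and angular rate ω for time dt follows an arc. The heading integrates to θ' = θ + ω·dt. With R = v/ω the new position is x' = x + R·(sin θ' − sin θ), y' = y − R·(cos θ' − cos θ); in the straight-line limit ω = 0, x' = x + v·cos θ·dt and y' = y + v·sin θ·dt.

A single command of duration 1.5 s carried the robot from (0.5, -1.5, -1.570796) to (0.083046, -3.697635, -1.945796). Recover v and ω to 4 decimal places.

Δθ = -1.945796 − -1.570796 = -0.375000
ω = Δθ/dt = -0.375000/1.5 = -0.2500
R = −Δy/(cos θ' − cos θ) = -6.0000
v = R·ω = -6.0000·-0.2500 = 1.5000

v = 1.5000, ω = -0.2500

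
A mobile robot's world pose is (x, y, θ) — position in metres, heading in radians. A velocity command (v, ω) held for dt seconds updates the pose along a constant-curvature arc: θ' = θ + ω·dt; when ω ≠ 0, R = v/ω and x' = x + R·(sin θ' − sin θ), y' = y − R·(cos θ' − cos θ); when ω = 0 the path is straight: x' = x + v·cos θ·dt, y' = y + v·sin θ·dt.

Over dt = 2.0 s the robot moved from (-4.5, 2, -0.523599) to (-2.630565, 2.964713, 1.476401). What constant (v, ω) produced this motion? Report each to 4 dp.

Δθ = 1.476401 − -0.523599 = 2.000000
ω = Δθ/dt = 2.000000/2.0 = 1.0000
R = Δx/(sin θ' − sin θ) = 1.2500
v = R·ω = 1.2500·1.0000 = 1.2500

v = 1.2500, ω = 1.0000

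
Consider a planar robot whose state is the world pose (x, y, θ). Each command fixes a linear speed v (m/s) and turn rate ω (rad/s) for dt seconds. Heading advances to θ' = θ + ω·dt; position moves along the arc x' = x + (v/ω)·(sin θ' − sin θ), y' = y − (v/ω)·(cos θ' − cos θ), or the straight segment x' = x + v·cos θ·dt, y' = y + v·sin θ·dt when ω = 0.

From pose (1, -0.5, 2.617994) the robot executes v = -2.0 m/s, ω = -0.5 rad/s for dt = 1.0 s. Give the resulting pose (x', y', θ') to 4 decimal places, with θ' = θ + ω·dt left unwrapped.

(2.4159, -1.8829, 2.1180)

θ' = 2.6180 + -0.5·1.0 = 2.1180
R = v/ω = -2.0/-0.5 = 4.0000
x' = 1 + 4.0000·(sin 2.1180 − sin 2.6180) = 2.4159
y' = -0.5 − 4.0000·(cos 2.1180 − cos 2.6180) = -1.8829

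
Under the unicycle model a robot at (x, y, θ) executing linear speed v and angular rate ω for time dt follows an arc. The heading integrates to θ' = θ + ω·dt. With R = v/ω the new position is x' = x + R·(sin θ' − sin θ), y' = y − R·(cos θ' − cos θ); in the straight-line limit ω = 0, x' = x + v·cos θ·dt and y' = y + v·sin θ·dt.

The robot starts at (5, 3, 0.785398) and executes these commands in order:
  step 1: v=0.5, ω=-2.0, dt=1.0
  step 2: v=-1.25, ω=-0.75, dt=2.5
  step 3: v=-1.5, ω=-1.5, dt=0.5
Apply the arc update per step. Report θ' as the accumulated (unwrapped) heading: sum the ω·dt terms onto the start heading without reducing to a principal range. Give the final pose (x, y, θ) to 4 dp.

(7.5812, 4.9235, -3.8396)

step 1: θ'=-1.2146 (R=-0.2500) → pose (5.4111, 2.9104, -1.2146)
step 2: θ'=-3.0896 (R=1.6667) → pose (6.8865, 5.1560, -3.0896)
step 3: θ'=-3.8396 (R=1.0000) → pose (7.5812, 4.9235, -3.8396)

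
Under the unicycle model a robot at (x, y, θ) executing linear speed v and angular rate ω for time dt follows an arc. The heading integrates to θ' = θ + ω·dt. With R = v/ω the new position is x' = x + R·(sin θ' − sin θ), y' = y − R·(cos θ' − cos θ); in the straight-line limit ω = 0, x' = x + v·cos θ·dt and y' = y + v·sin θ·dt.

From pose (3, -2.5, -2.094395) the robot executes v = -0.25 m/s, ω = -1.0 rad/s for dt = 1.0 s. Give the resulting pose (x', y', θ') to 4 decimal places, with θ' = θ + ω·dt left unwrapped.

θ' = -2.0944 + -1.0·1.0 = -3.0944
R = v/ω = -0.25/-1.0 = 0.2500
x' = 3 + 0.2500·(sin -3.0944 − sin -2.0944) = 3.2047
y' = -2.5 − 0.2500·(cos -3.0944 − cos -2.0944) = -2.3753

(3.2047, -2.3753, -3.0944)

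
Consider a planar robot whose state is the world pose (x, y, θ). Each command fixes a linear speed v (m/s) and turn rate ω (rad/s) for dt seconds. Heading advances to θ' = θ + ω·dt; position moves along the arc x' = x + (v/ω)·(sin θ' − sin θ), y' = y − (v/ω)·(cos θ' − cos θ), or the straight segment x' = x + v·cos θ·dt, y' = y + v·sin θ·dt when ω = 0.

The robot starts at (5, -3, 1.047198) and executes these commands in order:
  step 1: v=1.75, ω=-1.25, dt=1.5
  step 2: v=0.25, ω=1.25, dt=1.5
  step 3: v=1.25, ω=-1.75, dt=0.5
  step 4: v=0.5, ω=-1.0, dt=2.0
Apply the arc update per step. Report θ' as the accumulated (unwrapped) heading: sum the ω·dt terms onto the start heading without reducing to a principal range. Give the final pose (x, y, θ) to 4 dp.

(8.6294, -2.9907, -1.8278)

step 1: θ'=-0.8278 (R=-1.4000) → pose (7.2435, -2.7529, -0.8278)
step 2: θ'=1.0472 (R=0.2000) → pose (7.5640, -2.7176, 1.0472)
step 3: θ'=0.1722 (R=-0.7143) → pose (8.0602, -2.3710, 0.1722)
step 4: θ'=-1.8278 (R=-0.5000) → pose (8.6294, -2.9907, -1.8278)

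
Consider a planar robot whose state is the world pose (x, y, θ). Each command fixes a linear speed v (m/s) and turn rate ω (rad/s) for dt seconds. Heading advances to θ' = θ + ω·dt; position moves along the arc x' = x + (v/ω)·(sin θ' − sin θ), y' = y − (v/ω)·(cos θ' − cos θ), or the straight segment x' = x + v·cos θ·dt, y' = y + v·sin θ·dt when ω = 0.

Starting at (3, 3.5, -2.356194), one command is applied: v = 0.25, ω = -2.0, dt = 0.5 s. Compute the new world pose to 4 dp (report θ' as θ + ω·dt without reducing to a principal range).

θ' = -2.3562 + -2.0·0.5 = -3.3562
R = v/ω = 0.25/-2.0 = -0.1250
x' = 3 + -0.1250·(sin -3.3562 − sin -2.3562) = 2.8850
y' = 3.5 − -0.1250·(cos -3.3562 − cos -2.3562) = 3.4663

(2.8850, 3.4663, -3.3562)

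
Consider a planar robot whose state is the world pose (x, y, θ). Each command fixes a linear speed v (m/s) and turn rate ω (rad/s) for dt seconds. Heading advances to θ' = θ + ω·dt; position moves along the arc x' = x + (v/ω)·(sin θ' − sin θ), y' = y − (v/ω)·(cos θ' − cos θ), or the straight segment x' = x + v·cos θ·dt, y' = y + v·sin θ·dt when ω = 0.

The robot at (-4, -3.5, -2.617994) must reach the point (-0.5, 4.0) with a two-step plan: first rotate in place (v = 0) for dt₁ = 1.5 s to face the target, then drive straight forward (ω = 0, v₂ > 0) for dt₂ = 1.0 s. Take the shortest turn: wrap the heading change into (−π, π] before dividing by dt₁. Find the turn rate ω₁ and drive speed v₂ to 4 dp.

heading to target = atan2(4−-3.5, -0.5−-4) = 1.1342
Δθ = wrap(1.1342 − -2.6180) = -2.5310; ω₁ = Δθ/dt₁ = -1.6873
distance = √((-0.5−-4)² + (4−-3.5)²) = 8.2765; v₂ = distance/dt₂ = 8.2765

ω₁ = -1.6873, v₂ = 8.2765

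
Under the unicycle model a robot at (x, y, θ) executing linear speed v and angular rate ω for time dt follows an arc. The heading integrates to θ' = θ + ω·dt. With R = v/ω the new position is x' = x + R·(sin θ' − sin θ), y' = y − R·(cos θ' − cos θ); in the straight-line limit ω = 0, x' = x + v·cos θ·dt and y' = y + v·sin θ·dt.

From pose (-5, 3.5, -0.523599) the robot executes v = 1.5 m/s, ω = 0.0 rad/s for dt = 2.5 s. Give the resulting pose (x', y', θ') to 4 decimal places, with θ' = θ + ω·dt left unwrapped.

(-1.7524, 1.6250, -0.5236)

θ' = -0.5236 + 0.0·2.5 = -0.5236
ω = 0 → straight: x' = -5 + 1.5·cos(-0.5236)·2.5 = -1.7524
y' = 3.5 + 1.5·sin(-0.5236)·2.5 = 1.6250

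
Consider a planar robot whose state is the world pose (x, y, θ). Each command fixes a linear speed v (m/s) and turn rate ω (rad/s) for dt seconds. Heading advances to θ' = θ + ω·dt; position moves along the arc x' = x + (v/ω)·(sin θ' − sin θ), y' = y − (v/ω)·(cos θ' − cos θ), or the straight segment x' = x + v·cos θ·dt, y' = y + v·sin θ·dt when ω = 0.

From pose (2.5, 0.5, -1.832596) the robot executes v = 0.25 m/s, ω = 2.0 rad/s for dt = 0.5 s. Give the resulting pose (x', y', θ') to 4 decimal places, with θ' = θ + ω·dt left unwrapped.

(2.5283, 0.3835, -0.8326)

θ' = -1.8326 + 2.0·0.5 = -0.8326
R = v/ω = 0.25/2.0 = 0.1250
x' = 2.5 + 0.1250·(sin -0.8326 − sin -1.8326) = 2.5283
y' = 0.5 − 0.1250·(cos -0.8326 − cos -1.8326) = 0.3835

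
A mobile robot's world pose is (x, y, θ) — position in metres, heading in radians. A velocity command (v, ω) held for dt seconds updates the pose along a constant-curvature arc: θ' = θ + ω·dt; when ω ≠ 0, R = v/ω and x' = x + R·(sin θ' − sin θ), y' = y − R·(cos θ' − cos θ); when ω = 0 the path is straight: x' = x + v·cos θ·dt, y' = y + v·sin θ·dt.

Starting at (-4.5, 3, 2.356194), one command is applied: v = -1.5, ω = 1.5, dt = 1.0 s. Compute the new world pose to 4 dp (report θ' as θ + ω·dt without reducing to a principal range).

(-3.1376, 2.9518, 3.8562)

θ' = 2.3562 + 1.5·1.0 = 3.8562
R = v/ω = -1.5/1.5 = -1.0000
x' = -4.5 + -1.0000·(sin 3.8562 − sin 2.3562) = -3.1376
y' = 3 − -1.0000·(cos 3.8562 − cos 2.3562) = 2.9518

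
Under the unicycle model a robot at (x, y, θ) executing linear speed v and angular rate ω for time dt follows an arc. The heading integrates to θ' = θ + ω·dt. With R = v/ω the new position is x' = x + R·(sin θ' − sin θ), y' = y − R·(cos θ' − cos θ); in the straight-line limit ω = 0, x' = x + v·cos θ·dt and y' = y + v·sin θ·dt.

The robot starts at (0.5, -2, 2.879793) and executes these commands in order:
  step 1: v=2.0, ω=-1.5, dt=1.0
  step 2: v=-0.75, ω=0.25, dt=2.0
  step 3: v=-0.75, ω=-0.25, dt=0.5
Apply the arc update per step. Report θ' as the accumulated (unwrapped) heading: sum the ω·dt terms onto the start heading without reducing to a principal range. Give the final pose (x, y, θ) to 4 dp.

step 1: θ'=1.3798 (R=-1.3333) → pose (-0.4640, -0.4590, 1.3798)
step 2: θ'=1.8798 (R=-3.0000) → pose (-0.3765, -1.9408, 1.8798)
step 3: θ'=1.7548 (R=3.0000) → pose (-0.2850, -2.3042, 1.7548)

(-0.2850, -2.3042, 1.7548)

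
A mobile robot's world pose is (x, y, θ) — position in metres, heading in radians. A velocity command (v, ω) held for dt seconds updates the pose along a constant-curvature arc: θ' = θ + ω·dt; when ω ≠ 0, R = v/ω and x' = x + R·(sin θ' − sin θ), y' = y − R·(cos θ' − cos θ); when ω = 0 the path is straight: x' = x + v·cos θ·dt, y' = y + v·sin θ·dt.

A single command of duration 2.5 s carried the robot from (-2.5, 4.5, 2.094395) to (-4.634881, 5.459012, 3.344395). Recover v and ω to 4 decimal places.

Δθ = 3.344395 − 2.094395 = 1.250000
ω = Δθ/dt = 1.250000/2.5 = 0.5000
R = Δx/(sin θ' − sin θ) = 2.0000
v = R·ω = 2.0000·0.5000 = 1.0000

v = 1.0000, ω = 0.5000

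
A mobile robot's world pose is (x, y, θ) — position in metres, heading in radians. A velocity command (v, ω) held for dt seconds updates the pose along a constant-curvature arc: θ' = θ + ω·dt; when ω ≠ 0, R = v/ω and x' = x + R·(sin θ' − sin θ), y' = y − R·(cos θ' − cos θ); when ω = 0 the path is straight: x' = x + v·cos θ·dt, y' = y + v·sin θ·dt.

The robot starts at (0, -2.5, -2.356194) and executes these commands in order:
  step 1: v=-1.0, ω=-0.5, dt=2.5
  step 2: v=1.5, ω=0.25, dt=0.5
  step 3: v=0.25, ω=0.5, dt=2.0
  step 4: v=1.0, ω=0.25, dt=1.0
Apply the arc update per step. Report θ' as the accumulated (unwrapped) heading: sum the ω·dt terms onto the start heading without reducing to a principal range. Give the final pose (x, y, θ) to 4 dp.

step 1: θ'=-3.6062 (R=2.0000) → pose (2.3103, -2.1262, -3.6062)
step 2: θ'=-3.4812 (R=6.0000) → pose (1.6206, -1.8329, -3.4812)
step 3: θ'=-2.4812 (R=0.5000) → pose (1.1473, -1.9095, -2.4812)
step 4: θ'=-2.2312 (R=4.0000) → pose (0.4421, -2.6147, -2.2312)

(0.4421, -2.6147, -2.2312)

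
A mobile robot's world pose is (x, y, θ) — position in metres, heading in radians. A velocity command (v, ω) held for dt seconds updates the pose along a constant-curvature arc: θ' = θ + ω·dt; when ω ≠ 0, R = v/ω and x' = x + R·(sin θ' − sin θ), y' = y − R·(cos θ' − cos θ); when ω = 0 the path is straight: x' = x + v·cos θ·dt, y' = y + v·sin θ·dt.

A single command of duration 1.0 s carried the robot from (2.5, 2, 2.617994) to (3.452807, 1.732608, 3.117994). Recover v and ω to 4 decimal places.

Δθ = 3.117994 − 2.617994 = 0.500000
ω = Δθ/dt = 0.500000/1.0 = 0.5000
R = Δx/(sin θ' − sin θ) = -2.0000
v = R·ω = -2.0000·0.5000 = -1.0000

v = -1.0000, ω = 0.5000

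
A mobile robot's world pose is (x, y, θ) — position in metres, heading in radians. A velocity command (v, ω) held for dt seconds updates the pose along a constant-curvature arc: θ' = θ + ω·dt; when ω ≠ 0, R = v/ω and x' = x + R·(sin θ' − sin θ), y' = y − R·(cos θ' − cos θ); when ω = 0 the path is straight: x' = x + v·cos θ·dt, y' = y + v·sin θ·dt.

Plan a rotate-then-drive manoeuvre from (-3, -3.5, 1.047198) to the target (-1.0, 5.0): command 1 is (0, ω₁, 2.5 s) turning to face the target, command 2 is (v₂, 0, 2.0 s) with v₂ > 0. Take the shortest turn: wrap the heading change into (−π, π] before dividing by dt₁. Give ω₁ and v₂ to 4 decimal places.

heading to target = atan2(5−-3.5, -1−-3) = 1.3397
Δθ = wrap(1.3397 − 1.0472) = 0.2925; ω₁ = Δθ/dt₁ = 0.1170
distance = √((-1−-3)² + (5−-3.5)²) = 8.7321; v₂ = distance/dt₂ = 4.3661

ω₁ = 0.1170, v₂ = 4.3661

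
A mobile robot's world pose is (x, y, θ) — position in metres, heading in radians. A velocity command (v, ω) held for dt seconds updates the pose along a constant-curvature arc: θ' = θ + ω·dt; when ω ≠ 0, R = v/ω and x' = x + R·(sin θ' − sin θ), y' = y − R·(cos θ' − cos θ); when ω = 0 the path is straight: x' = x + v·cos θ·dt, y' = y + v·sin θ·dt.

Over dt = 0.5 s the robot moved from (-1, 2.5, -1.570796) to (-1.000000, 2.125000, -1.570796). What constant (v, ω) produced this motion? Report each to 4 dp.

Δθ = -1.570796 − -1.570796 = 0.000000
ω = Δθ/dt = 0.000000/0.5 = 0.0000
ω = 0 → v = (Δx·cos θ + Δy·sin θ)/dt = 0.7500

v = 0.7500, ω = 0.0000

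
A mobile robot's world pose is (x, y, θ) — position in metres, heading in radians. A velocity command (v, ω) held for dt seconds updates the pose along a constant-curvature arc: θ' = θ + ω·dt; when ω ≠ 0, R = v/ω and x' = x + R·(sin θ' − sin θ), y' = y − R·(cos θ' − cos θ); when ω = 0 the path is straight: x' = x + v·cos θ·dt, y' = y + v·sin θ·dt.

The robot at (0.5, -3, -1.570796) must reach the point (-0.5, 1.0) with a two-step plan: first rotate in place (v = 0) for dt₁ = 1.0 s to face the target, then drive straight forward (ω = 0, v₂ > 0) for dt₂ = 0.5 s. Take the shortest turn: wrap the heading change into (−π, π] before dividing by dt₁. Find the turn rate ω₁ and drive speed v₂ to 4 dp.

heading to target = atan2(1−-3, -0.5−0.5) = 1.8158
Δθ = wrap(1.8158 − -1.5708) = -2.8966; ω₁ = Δθ/dt₁ = -2.8966
distance = √((-0.5−0.5)² + (1−-3)²) = 4.1231; v₂ = distance/dt₂ = 8.2462

ω₁ = -2.8966, v₂ = 8.2462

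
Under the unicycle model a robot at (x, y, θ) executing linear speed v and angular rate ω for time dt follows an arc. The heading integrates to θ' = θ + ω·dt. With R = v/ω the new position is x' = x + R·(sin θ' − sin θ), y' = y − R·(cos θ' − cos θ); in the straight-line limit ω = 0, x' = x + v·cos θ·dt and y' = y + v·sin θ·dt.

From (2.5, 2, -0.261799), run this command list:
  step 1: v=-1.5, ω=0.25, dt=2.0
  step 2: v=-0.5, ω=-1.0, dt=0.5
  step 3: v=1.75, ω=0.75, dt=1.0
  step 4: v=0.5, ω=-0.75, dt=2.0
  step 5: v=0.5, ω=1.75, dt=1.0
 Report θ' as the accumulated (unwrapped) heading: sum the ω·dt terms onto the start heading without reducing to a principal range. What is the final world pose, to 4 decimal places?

(2.2947, 1.9360, 0.7382)

step 1: θ'=0.2382 (R=-6.0000) → pose (-0.4686, 2.0350, 0.2382)
step 2: θ'=-0.2618 (R=0.5000) → pose (-0.7160, 2.0379, -0.2618)
step 3: θ'=0.4882 (R=2.3333) → pose (0.9823, 2.2310, 0.4882)
step 4: θ'=-1.0118 (R=-0.6667) → pose (1.8602, 1.9958, -1.0118)
step 5: θ'=0.7382 (R=0.2857) → pose (2.2947, 1.9360, 0.7382)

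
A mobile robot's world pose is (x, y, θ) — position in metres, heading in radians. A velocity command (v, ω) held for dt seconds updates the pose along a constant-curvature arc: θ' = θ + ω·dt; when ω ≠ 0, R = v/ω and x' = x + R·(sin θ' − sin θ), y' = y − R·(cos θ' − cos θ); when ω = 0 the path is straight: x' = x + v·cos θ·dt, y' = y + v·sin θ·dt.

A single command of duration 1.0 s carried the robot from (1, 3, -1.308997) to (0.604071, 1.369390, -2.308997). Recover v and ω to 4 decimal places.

v = 1.7500, ω = -1.0000

Δθ = -2.308997 − -1.308997 = -1.000000
ω = Δθ/dt = -1.000000/1.0 = -1.0000
R = −Δy/(cos θ' − cos θ) = -1.7500
v = R·ω = -1.7500·-1.0000 = 1.7500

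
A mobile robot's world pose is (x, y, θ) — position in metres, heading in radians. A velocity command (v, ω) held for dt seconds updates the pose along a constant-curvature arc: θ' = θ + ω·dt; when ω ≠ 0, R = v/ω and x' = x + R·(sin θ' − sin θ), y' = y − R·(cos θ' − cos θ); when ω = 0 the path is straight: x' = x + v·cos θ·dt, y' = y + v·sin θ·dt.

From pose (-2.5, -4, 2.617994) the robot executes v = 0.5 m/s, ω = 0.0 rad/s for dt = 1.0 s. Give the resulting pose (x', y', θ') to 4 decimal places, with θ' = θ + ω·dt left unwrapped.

(-2.9330, -3.7500, 2.6180)

θ' = 2.6180 + 0.0·1.0 = 2.6180
ω = 0 → straight: x' = -2.5 + 0.5·cos(2.6180)·1.0 = -2.9330
y' = -4 + 0.5·sin(2.6180)·1.0 = -3.7500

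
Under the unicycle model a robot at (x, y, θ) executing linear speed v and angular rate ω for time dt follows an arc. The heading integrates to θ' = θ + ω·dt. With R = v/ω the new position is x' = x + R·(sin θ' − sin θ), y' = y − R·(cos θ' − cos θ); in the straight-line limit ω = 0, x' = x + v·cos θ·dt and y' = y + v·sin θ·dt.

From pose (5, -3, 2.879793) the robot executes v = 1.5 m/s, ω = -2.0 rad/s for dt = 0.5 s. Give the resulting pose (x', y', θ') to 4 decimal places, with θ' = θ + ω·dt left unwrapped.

θ' = 2.8798 + -2.0·0.5 = 1.8798
R = v/ω = 1.5/-2.0 = -0.7500
x' = 5 + -0.7500·(sin 1.8798 − sin 2.8798) = 4.4796
y' = -3 − -0.7500·(cos 1.8798 − cos 2.8798) = -2.5036

(4.4796, -2.5036, 1.8798)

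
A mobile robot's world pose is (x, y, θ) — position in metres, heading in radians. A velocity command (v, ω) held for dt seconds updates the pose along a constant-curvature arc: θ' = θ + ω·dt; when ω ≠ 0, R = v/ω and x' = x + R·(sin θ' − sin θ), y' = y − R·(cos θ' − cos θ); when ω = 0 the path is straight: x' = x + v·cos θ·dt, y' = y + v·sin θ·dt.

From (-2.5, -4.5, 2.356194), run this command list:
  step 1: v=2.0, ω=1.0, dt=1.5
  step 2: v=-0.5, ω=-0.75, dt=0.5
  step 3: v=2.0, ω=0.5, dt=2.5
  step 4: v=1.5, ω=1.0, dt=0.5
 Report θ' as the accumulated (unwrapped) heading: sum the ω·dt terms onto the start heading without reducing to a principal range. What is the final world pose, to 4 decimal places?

step 1: θ'=3.8562 (R=2.0000) → pose (-5.2248, -4.4035, 3.8562)
step 2: θ'=3.4812 (R=0.6667) → pose (-5.0100, -4.2785, 3.4812)
step 3: θ'=4.7312 (R=4.0000) → pose (-7.6769, -8.1252, 4.7312)
step 4: θ'=5.2312 (R=1.5000) → pose (-7.4798, -8.8408, 5.2312)

(-7.4798, -8.8408, 5.2312)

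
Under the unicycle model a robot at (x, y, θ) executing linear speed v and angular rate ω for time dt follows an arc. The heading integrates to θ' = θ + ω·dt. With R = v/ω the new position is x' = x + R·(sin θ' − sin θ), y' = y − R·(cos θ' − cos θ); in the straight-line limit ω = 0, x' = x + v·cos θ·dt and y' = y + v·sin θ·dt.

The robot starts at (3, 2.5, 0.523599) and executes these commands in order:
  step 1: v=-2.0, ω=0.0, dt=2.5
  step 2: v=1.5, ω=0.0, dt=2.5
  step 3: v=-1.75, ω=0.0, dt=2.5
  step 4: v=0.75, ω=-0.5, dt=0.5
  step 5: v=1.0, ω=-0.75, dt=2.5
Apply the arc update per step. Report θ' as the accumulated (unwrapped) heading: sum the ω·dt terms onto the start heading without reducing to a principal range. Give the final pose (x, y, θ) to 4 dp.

(0.1663, -1.4919, -1.6014)

step 1: θ'=0.5236 (straight) → pose (-1.3301, 0.0000, 0.5236)
step 2: θ'=0.5236 (straight) → pose (1.9175, 1.8750, 0.5236)
step 3: θ'=0.5236 (straight) → pose (-1.8714, -0.3125, 0.5236)
step 4: θ'=0.2736 (R=-1.5000) → pose (-1.5267, -0.1673, 0.2736)
step 5: θ'=-1.6014 (R=-1.3333) → pose (0.1663, -1.4919, -1.6014)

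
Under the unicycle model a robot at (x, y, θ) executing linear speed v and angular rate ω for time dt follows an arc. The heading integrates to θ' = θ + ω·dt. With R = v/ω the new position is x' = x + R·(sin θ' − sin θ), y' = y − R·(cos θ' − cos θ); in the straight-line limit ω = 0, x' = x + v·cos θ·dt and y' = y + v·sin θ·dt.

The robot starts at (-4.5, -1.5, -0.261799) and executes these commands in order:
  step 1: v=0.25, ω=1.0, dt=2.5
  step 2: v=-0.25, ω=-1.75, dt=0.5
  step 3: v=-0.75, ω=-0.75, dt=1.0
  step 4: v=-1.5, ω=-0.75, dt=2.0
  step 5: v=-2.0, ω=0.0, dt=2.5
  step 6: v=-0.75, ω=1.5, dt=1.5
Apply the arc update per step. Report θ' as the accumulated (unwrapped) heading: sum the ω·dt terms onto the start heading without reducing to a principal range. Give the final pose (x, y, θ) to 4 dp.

step 1: θ'=2.2382 (R=0.2500) → pose (-4.2389, -1.1038, 2.2382)
step 2: θ'=1.3632 (R=0.1429) → pose (-4.2114, -1.2216, 1.3632)
step 3: θ'=0.6132 (R=1.0000) → pose (-4.6144, -1.8333, 0.6132)
step 4: θ'=-0.8868 (R=2.0000) → pose (-7.3155, -1.4615, -0.8868)
step 5: θ'=-0.8868 (straight) → pose (-10.4750, 2.4137, -0.8868)
step 6: θ'=1.3632 (R=-0.5000) → pose (-11.3517, 2.2008, 1.3632)

(-11.3517, 2.2008, 1.3632)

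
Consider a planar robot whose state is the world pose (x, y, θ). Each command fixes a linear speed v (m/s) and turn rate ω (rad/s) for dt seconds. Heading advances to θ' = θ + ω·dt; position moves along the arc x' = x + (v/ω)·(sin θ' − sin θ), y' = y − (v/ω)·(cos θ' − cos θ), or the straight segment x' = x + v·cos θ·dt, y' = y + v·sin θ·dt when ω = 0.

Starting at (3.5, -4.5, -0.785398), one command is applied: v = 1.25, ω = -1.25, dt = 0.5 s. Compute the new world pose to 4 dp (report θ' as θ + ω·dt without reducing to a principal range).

θ' = -0.7854 + -1.25·0.5 = -1.4104
R = v/ω = 1.25/-1.25 = -1.0000
x' = 3.5 + -1.0000·(sin -1.4104 − sin -0.7854) = 3.7801
y' = -4.5 − -1.0000·(cos -1.4104 − cos -0.7854) = -5.0474

(3.7801, -5.0474, -1.4104)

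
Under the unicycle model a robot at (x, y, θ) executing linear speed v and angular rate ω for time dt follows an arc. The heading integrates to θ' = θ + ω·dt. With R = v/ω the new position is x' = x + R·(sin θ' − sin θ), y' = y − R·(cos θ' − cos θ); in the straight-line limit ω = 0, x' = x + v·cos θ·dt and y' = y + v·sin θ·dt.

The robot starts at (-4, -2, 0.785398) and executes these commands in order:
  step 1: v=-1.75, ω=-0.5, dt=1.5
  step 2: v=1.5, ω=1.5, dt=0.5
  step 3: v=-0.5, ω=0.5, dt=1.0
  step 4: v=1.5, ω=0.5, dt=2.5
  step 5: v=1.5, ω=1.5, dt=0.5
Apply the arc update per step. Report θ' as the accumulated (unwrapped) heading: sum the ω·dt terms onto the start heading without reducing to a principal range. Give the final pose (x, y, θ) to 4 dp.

step 1: θ'=0.0354 (R=3.5000) → pose (-6.3510, -3.0229, 0.0354)
step 2: θ'=0.7854 (R=1.0000) → pose (-5.6793, -2.7307, 0.7854)
step 3: θ'=1.2854 (R=-1.0000) → pose (-5.9317, -3.1562, 1.2854)
step 4: θ'=2.5354 (R=3.0000) → pose (-7.1011, 0.1539, 2.5354)
step 5: θ'=3.2854 (R=1.0000) → pose (-7.8142, 0.3217, 3.2854)

(-7.8142, 0.3217, 3.2854)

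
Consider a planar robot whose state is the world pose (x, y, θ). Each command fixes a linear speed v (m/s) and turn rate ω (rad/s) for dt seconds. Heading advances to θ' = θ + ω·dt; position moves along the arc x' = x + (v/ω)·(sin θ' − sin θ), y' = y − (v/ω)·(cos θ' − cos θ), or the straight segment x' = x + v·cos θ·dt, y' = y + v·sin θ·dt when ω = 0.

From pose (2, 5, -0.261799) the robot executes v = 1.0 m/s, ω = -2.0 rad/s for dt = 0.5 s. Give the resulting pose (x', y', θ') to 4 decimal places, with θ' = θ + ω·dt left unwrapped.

θ' = -0.2618 + -2.0·0.5 = -1.2618
R = v/ω = 1.0/-2.0 = -0.5000
x' = 2 + -0.5000·(sin -1.2618 − sin -0.2618) = 2.3469
y' = 5 − -0.5000·(cos -1.2618 − cos -0.2618) = 4.6691

(2.3469, 4.6691, -1.2618)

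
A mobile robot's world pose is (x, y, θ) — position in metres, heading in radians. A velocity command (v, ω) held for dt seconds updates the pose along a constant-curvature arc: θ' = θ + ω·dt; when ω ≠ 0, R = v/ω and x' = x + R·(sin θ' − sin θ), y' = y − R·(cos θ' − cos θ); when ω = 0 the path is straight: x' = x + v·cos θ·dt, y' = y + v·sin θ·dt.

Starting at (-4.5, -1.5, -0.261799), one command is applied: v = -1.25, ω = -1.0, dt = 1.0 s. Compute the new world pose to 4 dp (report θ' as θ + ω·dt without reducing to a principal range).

θ' = -0.2618 + -1.0·1.0 = -1.2618
R = v/ω = -1.25/-1.0 = 1.2500
x' = -4.5 + 1.2500·(sin -1.2618 − sin -0.2618) = -5.3673
y' = -1.5 − 1.2500·(cos -1.2618 − cos -0.2618) = -0.6727

(-5.3673, -0.6727, -1.2618)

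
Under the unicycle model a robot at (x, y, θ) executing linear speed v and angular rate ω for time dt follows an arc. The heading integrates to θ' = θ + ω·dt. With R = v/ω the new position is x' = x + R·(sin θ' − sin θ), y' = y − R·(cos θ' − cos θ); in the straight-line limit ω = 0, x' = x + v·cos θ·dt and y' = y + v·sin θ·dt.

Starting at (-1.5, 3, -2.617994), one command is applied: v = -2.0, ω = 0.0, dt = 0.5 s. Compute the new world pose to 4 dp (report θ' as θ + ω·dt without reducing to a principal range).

θ' = -2.6180 + 0.0·0.5 = -2.6180
ω = 0 → straight: x' = -1.5 + -2.0·cos(-2.6180)·0.5 = -0.6340
y' = 3 + -2.0·sin(-2.6180)·0.5 = 3.5000

(-0.6340, 3.5000, -2.6180)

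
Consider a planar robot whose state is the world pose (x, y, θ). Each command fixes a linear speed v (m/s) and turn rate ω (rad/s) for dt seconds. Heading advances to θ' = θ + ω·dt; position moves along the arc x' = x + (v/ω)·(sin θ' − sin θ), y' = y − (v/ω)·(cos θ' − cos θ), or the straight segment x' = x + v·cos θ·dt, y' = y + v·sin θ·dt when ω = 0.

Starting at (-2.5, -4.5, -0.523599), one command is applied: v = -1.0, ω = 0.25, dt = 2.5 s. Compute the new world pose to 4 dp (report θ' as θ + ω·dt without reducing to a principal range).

θ' = -0.5236 + 0.25·2.5 = 0.1014
R = v/ω = -1.0/0.25 = -4.0000
x' = -2.5 + -4.0000·(sin 0.1014 − sin -0.5236) = -4.9049
y' = -4.5 − -4.0000·(cos 0.1014 − cos -0.5236) = -3.9846

(-4.9049, -3.9846, 0.1014)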